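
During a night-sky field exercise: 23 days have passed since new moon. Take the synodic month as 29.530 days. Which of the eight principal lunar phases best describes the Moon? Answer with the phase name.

last quarter

θ ≈ 360° × 23/29.530 = 280°, which falls in the last quarter sector.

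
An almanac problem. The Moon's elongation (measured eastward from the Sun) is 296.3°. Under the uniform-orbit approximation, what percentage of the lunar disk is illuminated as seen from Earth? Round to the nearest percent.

Half-versine of 296.3°: (1 − 0.443)/2 = 0.278, i.e. 28%.

28%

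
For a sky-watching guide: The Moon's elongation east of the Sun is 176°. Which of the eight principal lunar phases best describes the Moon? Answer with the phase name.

full moon

176° lies in the full moon sector of the 8-phase cycle.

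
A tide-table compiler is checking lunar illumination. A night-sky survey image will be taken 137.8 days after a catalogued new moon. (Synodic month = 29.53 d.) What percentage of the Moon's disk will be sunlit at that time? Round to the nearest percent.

137.8 d spans 4 complete synodic months (4 × 29.53 = 118.12 d) plus 19.68 d.
The Moon has covered 19.68/29.53 of its cycle, so θ ≈ 360° × 19.68/29.53 = 239.9°.
Illuminated fraction = (1 − cos 239.9°)/2 = (1 − (-0.501))/2 ≈ 0.751, so 75%.

75%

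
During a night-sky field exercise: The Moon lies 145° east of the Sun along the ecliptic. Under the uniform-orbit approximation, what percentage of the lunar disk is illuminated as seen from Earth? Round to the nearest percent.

91%

Half-versine of 145°: (1 − (-0.819))/2 = 0.910, i.e. 91%.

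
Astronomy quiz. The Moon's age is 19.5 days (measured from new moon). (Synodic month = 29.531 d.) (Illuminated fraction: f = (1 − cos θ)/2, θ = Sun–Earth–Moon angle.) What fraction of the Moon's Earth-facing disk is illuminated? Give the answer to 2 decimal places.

Elongation θ = 360° × 19.5/29.531 ≈ 237.7°.
With cos θ = (-0.534), the lit fraction is (1 − (-0.534))/2 ≈ 0.767.

0.77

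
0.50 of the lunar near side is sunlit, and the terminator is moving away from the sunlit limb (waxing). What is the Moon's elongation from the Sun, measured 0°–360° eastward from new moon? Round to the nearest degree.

cos θ = 1 − 2f = 0.000, giving a principal value of 90.0°.
Before full moon the principal value applies: θ = 90.0°.

90°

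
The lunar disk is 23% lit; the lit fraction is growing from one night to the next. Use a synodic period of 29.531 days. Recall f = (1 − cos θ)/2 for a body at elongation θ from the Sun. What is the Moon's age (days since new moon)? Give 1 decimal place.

From f = (1 − cos θ)/2: cos θ = 1 − 2×0.23 = 0.540; arccos → 57.3°.
The Moon is waxing (0°–180°), so θ = 57.3° directly.
At 360°/29.531 d per day, 57.3° corresponds to 4.70 days.

4.7 days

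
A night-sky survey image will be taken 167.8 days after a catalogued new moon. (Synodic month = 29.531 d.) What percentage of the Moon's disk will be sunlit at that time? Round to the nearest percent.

167.8 d spans 5 complete synodic months (5 × 29.531 = 147.66 d) plus 20.15 d.
The Moon has covered 20.15/29.531 of its cycle, so θ ≈ 360° × 20.15/29.531 = 245.6°.
Illuminated fraction = (1 − cos 245.6°)/2 = (1 − (-0.413))/2 ≈ 0.707, so 71%.

71%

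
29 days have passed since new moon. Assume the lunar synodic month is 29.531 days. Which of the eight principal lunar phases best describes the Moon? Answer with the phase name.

new moon

θ ≈ 360° × 29/29.531 = 354°, which falls in the new moon sector.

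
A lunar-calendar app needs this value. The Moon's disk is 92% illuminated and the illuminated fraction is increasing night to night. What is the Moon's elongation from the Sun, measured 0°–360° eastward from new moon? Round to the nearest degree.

From f = (1 − cos θ)/2: cos θ = 1 − 2×0.92 = -0.840; arccos → 147.1°.
Before full moon the principal value applies: θ = 147.1°.

147°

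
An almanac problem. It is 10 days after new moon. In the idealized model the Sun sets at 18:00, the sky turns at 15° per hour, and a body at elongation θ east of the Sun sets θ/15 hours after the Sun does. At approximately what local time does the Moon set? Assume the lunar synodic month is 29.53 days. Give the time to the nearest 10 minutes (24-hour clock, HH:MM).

The Moon has covered 10/29.53 of its cycle, so θ ≈ 360° × 10/29.53 = 121.9°.
At 15° of sky rotation per hour, 121.9° corresponds to a 8.13 h lag.
18:00 + 8.127 h ≈ 02:08 → 02:10 to the nearest ten minutes.

02:10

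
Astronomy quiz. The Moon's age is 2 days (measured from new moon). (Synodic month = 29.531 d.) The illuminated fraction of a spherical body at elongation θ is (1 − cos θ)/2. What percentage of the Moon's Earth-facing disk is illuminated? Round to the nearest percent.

4%

Phase angle: θ = 360°·(2 d)/(29.531 d) = 24.4°.
With cos θ = 0.911, the lit fraction is (1 − 0.911)/2 ≈ 0.045, so 4%.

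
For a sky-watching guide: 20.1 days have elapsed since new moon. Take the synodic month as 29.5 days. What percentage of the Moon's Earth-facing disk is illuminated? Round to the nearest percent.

Phase angle: θ = 360°·(20.1 d)/(29.5 d) = 245.3°.
With cos θ = (-0.418), the lit fraction is (1 − (-0.418))/2 ≈ 0.709, so 71%.

71%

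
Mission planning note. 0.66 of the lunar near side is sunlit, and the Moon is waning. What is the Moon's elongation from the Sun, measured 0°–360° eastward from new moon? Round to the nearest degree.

251°

cos θ = 1 − 2f = -0.320, giving a principal value of 108.7°.
A waning Moon lies in 180°–360°, so θ = 360° − 108.7° = 251.3°.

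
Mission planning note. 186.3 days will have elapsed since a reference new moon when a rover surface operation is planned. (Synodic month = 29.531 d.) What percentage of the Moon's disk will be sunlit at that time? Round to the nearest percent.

Reduce mod P: 186.3 − 6×29.531 = 9.11 d into the current lunation.
The Moon has covered 9.11/29.531 of its cycle, so θ ≈ 360° × 9.11/29.531 = 111.1°.
With cos θ = (-0.360), the lit fraction is (1 − (-0.360))/2 ≈ 0.680, so 68%.

68%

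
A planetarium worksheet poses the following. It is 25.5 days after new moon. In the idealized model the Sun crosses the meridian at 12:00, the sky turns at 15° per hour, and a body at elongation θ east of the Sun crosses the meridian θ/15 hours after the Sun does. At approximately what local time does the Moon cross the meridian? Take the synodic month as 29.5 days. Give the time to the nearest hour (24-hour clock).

09:00

Elongation θ = 360° × 25.5/29.5 ≈ 311.2°.
Delay after the Sun = 311.2° / (15°/h) ≈ 20.75 h.
12:00 + 20.75 h ≈ 08:45 → 09:00 to the nearest hour.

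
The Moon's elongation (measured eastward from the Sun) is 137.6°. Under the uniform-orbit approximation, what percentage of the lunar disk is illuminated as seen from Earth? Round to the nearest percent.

87%

Half-versine of 137.6°: (1 − (-0.738))/2 = 0.869, i.e. 87%.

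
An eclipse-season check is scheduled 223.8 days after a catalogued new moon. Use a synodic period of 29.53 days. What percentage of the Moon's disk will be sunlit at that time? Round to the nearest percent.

94%

Reduce mod P: 223.8 − 7×29.53 = 17.09 d into the current lunation.
Phase angle: θ = 360°·(17.09 d)/(29.53 d) = 208.3°.
cos 208.3° = (-0.880), so f = (1 − (-0.880))/2 = 0.940, so 94%.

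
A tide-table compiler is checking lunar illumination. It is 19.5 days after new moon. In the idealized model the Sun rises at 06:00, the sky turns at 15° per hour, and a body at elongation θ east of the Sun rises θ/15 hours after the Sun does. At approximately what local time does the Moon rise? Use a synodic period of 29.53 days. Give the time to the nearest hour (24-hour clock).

22:00

Phase angle: θ = 360°·(19.5 d)/(29.53 d) = 237.7°.
At 15° of sky rotation per hour, 237.7° corresponds to a 15.85 h lag.
06:00 + 15.85 h ≈ 21:51 → 22:00 to the nearest hour.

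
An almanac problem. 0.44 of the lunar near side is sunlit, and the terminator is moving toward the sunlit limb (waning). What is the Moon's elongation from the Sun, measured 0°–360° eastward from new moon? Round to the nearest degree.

277°

cos θ = 1 − 2f = 0.120, giving a principal value of 83.1°.
Waning ⇒ past full, so θ = 360° − 83.1° = 276.9°.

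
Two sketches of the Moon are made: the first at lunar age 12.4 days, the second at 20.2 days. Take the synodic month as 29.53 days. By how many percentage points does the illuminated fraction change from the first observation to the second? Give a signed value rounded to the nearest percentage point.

First observation: θ = 360°·12.4/29.53 = 151.2°, so f = 0.938.
Second observation: θ = 246.3°, f = 0.701.
Δf = 0.701 − 0.938 = -0.237, i.e. -24 pp.

-24 percentage points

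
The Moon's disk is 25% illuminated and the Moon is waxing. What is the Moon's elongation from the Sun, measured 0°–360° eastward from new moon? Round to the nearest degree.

60°

cos θ = 1 − 2f = 0.500, giving a principal value of 60.0°.
Before full moon the principal value applies: θ = 60.0°.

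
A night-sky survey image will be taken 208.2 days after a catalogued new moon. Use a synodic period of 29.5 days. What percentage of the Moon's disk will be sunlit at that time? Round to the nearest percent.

3%

208.2 d spans 7 complete synodic months (7 × 29.5 = 206.50 d) plus 1.70 d.
Phase angle: θ = 360°·(1.70 d)/(29.5 d) = 20.7°.
With cos θ = 0.935, the lit fraction is (1 − 0.935)/2 ≈ 0.032, so 3%.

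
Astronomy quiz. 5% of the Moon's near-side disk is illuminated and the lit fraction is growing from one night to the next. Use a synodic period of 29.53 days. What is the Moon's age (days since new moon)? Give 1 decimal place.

2.1 days

cos θ = 1 − 2f = 0.900, giving a principal value of 25.8°.
The Moon is waxing (0°–180°), so θ = 25.8° directly.
Age = 29.53 × 25.8°/360° ≈ 2.12 days.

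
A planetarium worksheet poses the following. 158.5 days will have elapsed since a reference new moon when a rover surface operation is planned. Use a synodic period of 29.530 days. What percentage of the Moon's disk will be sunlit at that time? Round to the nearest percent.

158.5 d spans 5 complete synodic months (5 × 29.530 = 147.65 d) plus 10.85 d.
Phase angle: θ = 360°·(10.85 d)/(29.530 d) = 132.3°.
Illuminated fraction = (1 − cos 132.3°)/2 = (1 − (-0.673))/2 ≈ 0.836, so 84%.

84%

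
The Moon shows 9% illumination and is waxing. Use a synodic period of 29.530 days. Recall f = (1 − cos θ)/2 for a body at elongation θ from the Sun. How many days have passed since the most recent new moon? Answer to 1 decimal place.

2.9 days

From f = (1 − cos θ)/2: cos θ = 1 − 2×0.09 = 0.820; arccos → 34.9°.
Waxing ⇒ before full, so θ = 34.9°.
Age = 29.530 × 34.9°/360° ≈ 2.86 days.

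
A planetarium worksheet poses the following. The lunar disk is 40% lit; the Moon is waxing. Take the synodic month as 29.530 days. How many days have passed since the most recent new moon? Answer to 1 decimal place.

6.4 days

Invert f = (1 − cos θ)/2 to get cos θ = 1 − 2(0.40) = 0.200, hence θ₀ = arccos 0.200 = 78.5°.
Before full moon the principal value applies: θ = 78.5°.
At 360°/29.530 d per day, 78.5° corresponds to 6.44 days.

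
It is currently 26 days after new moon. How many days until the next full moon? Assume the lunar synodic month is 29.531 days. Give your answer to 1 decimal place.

18.3 days

Full moon is 0.5 of the way through the cycle: age 0.5 × 29.531 = 14.765 d.
Already past this cycle's full moon; the next is at 14.765 + 29.531 = 44.296 d, so 44.296 − 26 = 18.296 days.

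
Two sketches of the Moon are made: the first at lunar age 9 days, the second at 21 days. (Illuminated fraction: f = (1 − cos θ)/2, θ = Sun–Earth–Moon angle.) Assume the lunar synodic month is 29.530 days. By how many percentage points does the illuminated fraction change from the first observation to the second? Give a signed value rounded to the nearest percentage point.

-5 percentage points

θ₁ = 360° × 9/29.530 = 109.7°, f₁ = (1 − cos θ₁)/2 = 0.669.
θ₂ = 360° × 21/29.530 = 256.0°, f₂ = (1 − cos θ₂)/2 = 0.621.
Change = f₂ − f₁ = -0.048 → -5 percentage points.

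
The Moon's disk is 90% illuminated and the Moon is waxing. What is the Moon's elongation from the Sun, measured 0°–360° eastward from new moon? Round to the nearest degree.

Invert f = (1 − cos θ)/2 to get cos θ = 1 − 2(0.90) = -0.800, hence θ₀ = arccos -0.800 = 143.1°.
Before full moon the principal value applies: θ = 143.1°.

143°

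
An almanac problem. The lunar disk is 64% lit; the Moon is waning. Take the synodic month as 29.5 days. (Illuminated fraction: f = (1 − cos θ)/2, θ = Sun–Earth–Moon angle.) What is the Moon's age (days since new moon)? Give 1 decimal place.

20.8 days

Invert f = (1 − cos θ)/2 to get cos θ = 1 − 2(0.64) = -0.280, hence θ₀ = arccos -0.280 = 106.3°.
Since the Moon is past full (waning), take the reflex angle: θ = 360° − 106.3° = 253.7°.
That fraction of the synodic month is 253.7/360 × 29.5 d ≈ 20.79 d.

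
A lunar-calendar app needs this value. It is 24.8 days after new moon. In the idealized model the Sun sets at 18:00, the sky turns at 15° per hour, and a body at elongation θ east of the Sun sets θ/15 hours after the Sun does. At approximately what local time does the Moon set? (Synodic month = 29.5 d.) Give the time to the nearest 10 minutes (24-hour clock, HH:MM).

Phase angle: θ = 360°·(24.8 d)/(29.5 d) = 302.6°.
Delay after the Sun = 302.6° / (15°/h) ≈ 20.18 h.
18:00 + 20.176 h ≈ 14:11 → 14:10 to the nearest ten minutes.

14:10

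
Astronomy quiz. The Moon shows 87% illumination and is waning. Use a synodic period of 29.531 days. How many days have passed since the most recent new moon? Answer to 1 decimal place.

18.2 days

cos θ = 1 − 2f = -0.740, giving a principal value of 137.7°.
Since the Moon is past full (waning), take the reflex angle: θ = 360° − 137.7° = 222.3°.
At 360°/29.531 d per day, 222.3° corresponds to 18.23 days.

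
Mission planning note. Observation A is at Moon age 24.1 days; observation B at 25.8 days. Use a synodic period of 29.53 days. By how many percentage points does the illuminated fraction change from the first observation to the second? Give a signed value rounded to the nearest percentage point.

θ₁ = 360° × 24.1/29.53 = 293.8°, f₁ = (1 − cos θ₁)/2 = 0.298.
θ₂ = 360° × 25.8/29.53 = 314.5°, f₂ = (1 − cos θ₂)/2 = 0.149.
Change = f₂ − f₁ = -0.149 → -15 percentage points.

-15 pp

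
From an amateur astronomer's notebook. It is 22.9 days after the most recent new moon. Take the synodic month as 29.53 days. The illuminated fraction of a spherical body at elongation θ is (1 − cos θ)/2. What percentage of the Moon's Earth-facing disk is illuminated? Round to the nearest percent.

42%

Elongation θ = 360° × 22.9/29.53 ≈ 279.2°.
With cos θ = 0.159, the lit fraction is (1 − 0.159)/2 ≈ 0.420, so 42%.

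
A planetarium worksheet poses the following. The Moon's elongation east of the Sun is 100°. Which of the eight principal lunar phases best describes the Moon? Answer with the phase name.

first quarter

100° lies in the first quarter sector of the 8-phase cycle.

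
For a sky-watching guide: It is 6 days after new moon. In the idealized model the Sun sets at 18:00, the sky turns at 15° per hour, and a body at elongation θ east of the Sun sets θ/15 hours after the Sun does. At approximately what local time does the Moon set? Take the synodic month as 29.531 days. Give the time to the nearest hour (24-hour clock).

23:00

Elongation θ = 360° × 6/29.531 ≈ 73.1°.
The Moon trails the Sun by θ/15 = 73.1/15 ≈ 4.88 hours.
18:00 + 4.88 h ≈ 22:53 → 23:00 to the nearest hour.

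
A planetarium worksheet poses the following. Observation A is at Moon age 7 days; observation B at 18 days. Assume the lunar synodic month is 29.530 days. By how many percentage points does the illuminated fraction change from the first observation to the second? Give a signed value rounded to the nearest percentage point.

θ₁ = 360° × 7/29.530 = 85.3°, f₁ = (1 − cos θ₁)/2 = 0.459.
θ₂ = 360° × 18/29.530 = 219.4°, f₂ = (1 − cos θ₂)/2 = 0.886.
Change = f₂ − f₁ = +0.427 → +43 percentage points.

+43 pp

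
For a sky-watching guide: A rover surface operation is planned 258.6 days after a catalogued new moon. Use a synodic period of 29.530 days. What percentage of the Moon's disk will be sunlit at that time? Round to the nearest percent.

Reduce mod P: 258.6 − 8×29.530 = 22.36 d into the current lunation.
The Moon has covered 22.36/29.530 of its cycle, so θ ≈ 360° × 22.36/29.530 = 272.6°.
Illuminated fraction = (1 − cos 272.6°)/2 = (1 − 0.045)/2 ≈ 0.477, so 48%.

48%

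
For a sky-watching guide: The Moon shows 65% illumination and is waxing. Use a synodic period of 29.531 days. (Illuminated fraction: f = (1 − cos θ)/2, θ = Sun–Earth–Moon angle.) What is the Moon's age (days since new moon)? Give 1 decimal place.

cos θ = 1 − 2f = -0.300, giving a principal value of 107.5°.
Waxing ⇒ before full, so θ = 107.5°.
At 360°/29.531 d per day, 107.5° corresponds to 8.81 days.

8.8 days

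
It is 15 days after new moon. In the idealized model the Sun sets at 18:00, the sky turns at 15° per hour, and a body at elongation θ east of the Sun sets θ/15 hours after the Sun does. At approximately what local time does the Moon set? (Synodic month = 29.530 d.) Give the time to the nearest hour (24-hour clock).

The Moon has covered 15/29.530 of its cycle, so θ ≈ 360° × 15/29.530 = 182.9°.
At 15° of sky rotation per hour, 182.9° corresponds to a 12.19 h lag.
18:00 + 12.19 h ≈ 06:11 → 06:00 to the nearest hour.

06:00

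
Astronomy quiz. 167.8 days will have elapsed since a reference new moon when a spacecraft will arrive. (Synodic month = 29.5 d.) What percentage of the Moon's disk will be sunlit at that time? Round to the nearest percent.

69%

Reduce mod P: 167.8 − 5×29.5 = 20.30 d into the current lunation.
Phase angle: θ = 360°·(20.30 d)/(29.5 d) = 247.7°.
Illuminated fraction = (1 − cos 247.7°)/2 = (1 − (-0.379))/2 ≈ 0.689, so 69%.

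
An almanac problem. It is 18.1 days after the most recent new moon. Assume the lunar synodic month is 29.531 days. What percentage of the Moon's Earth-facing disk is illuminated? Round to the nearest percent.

The Moon has covered 18.1/29.531 of its cycle, so θ ≈ 360° × 18.1/29.531 = 220.6°.
cos 220.6° = (-0.759), so f = (1 − (-0.759))/2 = 0.879, so 88%.

88%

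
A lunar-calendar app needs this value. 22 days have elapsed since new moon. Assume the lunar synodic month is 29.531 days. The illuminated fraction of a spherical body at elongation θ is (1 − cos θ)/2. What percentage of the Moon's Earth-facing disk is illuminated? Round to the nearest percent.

52%

Elongation θ = 360° × 22/29.531 ≈ 268.2°.
With cos θ = (-0.032), the lit fraction is (1 − (-0.032))/2 ≈ 0.516, so 52%.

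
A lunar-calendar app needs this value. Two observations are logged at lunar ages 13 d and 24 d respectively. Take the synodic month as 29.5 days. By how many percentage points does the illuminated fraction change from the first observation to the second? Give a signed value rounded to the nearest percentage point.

θ₁ = 360° × 13/29.5 = 158.6°, f₁ = (1 − cos θ₁)/2 = 0.966.
θ₂ = 360° × 24/29.5 = 292.9°, f₂ = (1 − cos θ₂)/2 = 0.306.
Change = f₂ − f₁ = -0.660 → -66 percentage points.

-66 percentage points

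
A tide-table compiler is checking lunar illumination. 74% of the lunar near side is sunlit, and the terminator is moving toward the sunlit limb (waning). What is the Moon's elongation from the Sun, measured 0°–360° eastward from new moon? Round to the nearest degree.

241°

From f = (1 − cos θ)/2: cos θ = 1 − 2×0.74 = -0.480; arccos → 118.7°.
Waning ⇒ past full, so θ = 360° − 118.7° = 241.3°.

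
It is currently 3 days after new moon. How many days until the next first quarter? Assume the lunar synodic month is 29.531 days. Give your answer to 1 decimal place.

First quarter is 0.25 of the way through the cycle: age 0.25 × 29.531 = 7.383 d.
That is 7.383 − 3 = 4.383 days ahead.

4.4 days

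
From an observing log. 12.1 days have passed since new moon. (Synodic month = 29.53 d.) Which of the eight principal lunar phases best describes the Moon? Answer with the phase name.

At 12.1/29.53 of the cycle, θ ≈ 148° — the waxing gibbous range.

waxing gibbous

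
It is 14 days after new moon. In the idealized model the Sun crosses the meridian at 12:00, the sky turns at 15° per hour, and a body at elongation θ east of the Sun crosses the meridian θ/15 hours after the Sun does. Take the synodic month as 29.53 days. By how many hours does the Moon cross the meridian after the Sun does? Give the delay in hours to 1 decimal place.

The Moon has covered 14/29.53 of its cycle, so θ ≈ 360° × 14/29.53 = 170.7°.
At 15° of sky rotation per hour, 170.7° corresponds to a 11.38 h lag.
So the Moon crosses the meridian 11.38 h after the Sun.

11.4 h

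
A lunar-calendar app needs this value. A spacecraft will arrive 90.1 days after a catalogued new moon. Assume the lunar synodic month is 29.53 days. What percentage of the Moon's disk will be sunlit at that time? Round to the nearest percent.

Reduce mod P: 90.1 − 3×29.53 = 1.51 d into the current lunation.
The Moon has covered 1.51/29.53 of its cycle, so θ ≈ 360° × 1.51/29.53 = 18.4°.
cos 18.4° = 0.949, so f = (1 − 0.949)/2 = 0.026, so 3%.

3%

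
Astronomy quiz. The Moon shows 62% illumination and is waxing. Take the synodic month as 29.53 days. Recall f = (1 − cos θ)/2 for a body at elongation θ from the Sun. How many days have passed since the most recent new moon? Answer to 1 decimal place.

8.5 days

Invert f = (1 − cos θ)/2 to get cos θ = 1 − 2(0.62) = -0.240, hence θ₀ = arccos -0.240 = 103.9°.
Waxing ⇒ before full, so θ = 103.9°.
At 360°/29.53 d per day, 103.9° corresponds to 8.52 days.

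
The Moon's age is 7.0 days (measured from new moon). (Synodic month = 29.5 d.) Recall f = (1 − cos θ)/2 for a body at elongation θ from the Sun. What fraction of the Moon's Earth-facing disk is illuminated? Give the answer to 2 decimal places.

The Moon has covered 7.0/29.5 of its cycle, so θ ≈ 360° × 7.0/29.5 = 85.4°.
Illuminated fraction = (1 − cos 85.4°)/2 = (1 − 0.080)/2 ≈ 0.460.

0.46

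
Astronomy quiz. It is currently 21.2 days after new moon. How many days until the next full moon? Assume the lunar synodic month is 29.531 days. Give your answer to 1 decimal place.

23.1 days

Full moon is 0.5 of the way through the cycle: age 0.5 × 29.531 = 14.765 d.
Already past this cycle's full moon; the next is at 14.765 + 29.531 = 44.296 d, so 44.296 − 21.2 = 23.096 days.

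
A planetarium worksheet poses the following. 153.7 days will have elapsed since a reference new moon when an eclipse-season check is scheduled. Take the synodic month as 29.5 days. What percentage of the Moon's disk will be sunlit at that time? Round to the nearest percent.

38%

Reduce mod P: 153.7 − 5×29.5 = 6.20 d into the current lunation.
Phase angle: θ = 360°·(6.20 d)/(29.5 d) = 75.7°.
Illuminated fraction = (1 − cos 75.7°)/2 = (1 − 0.248)/2 ≈ 0.376, so 38%.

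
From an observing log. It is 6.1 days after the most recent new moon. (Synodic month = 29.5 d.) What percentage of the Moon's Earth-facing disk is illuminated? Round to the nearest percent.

Phase angle: θ = 360°·(6.1 d)/(29.5 d) = 74.4°.
Illuminated fraction = (1 − cos 74.4°)/2 = (1 − 0.268)/2 ≈ 0.366, so 37%.

37%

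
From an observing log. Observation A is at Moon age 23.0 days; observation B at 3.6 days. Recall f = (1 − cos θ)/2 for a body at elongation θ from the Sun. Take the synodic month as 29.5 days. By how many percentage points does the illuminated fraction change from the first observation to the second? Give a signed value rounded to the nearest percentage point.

First observation: θ = 360°·23.0/29.5 = 280.7°, so f = 0.407.
Second observation: θ = 43.9°, f = 0.140.
Δf = 0.140 − 0.407 = -0.267, i.e. -27 pp.

-27 percentage points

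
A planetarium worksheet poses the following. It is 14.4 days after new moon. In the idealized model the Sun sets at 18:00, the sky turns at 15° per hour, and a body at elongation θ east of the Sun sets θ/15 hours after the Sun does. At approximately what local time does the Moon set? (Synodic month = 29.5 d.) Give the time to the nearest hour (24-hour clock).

The Moon has covered 14.4/29.5 of its cycle, so θ ≈ 360° × 14.4/29.5 = 175.7°.
At 15° of sky rotation per hour, 175.7° corresponds to a 11.72 h lag.
18:00 + 11.72 h ≈ 05:43 → 06:00 to the nearest hour.

06:00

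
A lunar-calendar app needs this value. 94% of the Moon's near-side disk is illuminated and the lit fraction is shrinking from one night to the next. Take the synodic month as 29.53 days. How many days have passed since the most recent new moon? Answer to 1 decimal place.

17.1 days

Invert f = (1 − cos θ)/2 to get cos θ = 1 − 2(0.94) = -0.880, hence θ₀ = arccos -0.880 = 151.6°.
Since the Moon is past full (waning), take the reflex angle: θ = 360° − 151.6° = 208.4°.
At 360°/29.53 d per day, 208.4° corresponds to 17.09 days.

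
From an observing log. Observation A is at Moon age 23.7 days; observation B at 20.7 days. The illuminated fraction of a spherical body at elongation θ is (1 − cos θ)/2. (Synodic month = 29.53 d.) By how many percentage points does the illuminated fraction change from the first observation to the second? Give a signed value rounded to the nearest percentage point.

θ₁ = 360° × 23.7/29.53 = 288.9°, f₁ = (1 − cos θ₁)/2 = 0.338.
θ₂ = 360° × 20.7/29.53 = 252.4°, f₂ = (1 − cos θ₂)/2 = 0.652.
Change = f₂ − f₁ = +0.314 → +31 percentage points.

+31 percentage points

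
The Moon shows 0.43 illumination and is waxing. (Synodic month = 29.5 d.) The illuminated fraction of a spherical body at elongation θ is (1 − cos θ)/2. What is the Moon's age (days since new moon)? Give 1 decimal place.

6.7 days

Invert f = (1 − cos θ)/2 to get cos θ = 1 − 2(0.43) = 0.140, hence θ₀ = arccos 0.140 = 82.0°.
The Moon is waxing (0°–180°), so θ = 82.0° directly.
Age = 29.5 × 82.0°/360° ≈ 6.72 days.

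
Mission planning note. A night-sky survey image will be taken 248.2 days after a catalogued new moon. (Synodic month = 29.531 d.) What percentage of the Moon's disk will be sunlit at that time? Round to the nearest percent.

248.2 d spans 8 complete synodic months (8 × 29.531 = 236.25 d) plus 11.95 d.
The Moon has covered 11.95/29.531 of its cycle, so θ ≈ 360° × 11.95/29.531 = 145.7°.
Illuminated fraction = (1 − cos 145.7°)/2 = (1 − (-0.826))/2 ≈ 0.913, so 91%.

91%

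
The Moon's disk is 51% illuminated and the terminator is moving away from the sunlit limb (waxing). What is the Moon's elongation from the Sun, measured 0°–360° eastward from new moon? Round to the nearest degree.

From f = (1 − cos θ)/2: cos θ = 1 − 2×0.51 = -0.020; arccos → 91.1°.
Waxing ⇒ before full, so θ = 91.1°.

91°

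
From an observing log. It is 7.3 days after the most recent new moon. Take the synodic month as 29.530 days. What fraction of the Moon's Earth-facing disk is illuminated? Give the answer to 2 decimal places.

0.49

Phase angle: θ = 360°·(7.3 d)/(29.530 d) = 89.0°.
cos 89.0° = 0.018, so f = (1 − 0.018)/2 = 0.491.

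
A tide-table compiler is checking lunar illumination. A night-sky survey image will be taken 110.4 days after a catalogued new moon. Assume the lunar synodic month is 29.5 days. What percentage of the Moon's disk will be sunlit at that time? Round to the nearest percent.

52%

110.4/29.5 = 3.742 lunations, so 3 complete cycles and 21.90 d into the next.
The Moon has covered 21.90/29.5 of its cycle, so θ ≈ 360° × 21.90/29.5 = 267.3°.
cos 267.3° = (-0.048), so f = (1 − (-0.048))/2 = 0.524, so 52%.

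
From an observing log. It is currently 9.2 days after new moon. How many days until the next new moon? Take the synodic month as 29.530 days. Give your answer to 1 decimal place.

20.3 days

One full lunation from the last new moon is 29.530 d; remaining = 29.530 − 9.2 = 20.330 d.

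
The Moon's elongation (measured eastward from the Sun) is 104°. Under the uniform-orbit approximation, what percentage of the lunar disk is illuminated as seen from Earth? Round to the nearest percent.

62%

Half-versine of 104°: (1 − (-0.242))/2 = 0.621, i.e. 62%.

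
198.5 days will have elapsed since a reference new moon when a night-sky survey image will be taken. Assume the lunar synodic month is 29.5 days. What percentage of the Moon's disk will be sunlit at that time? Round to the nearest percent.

57%

Reduce mod P: 198.5 − 6×29.5 = 21.50 d into the current lunation.
Elongation θ = 360° × 21.50/29.5 ≈ 262.4°.
Illuminated fraction = (1 − cos 262.4°)/2 = (1 − (-0.133))/2 ≈ 0.566, so 57%.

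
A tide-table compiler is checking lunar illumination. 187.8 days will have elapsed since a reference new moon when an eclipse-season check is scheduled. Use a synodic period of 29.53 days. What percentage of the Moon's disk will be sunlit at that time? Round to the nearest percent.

82%

187.8/29.53 = 6.360 lunations, so 6 complete cycles and 10.62 d into the next.
Phase angle: θ = 360°·(10.62 d)/(29.53 d) = 129.5°.
Illuminated fraction = (1 − cos 129.5°)/2 = (1 − (-0.636))/2 ≈ 0.818, so 82%.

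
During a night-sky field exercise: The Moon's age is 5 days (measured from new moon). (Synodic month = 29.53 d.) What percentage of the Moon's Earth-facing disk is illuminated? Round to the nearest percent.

The Moon has covered 5/29.53 of its cycle, so θ ≈ 360° × 5/29.53 = 61.0°.
Illuminated fraction = (1 − cos 61.0°)/2 = (1 − 0.485)/2 ≈ 0.257, so 26%.

26%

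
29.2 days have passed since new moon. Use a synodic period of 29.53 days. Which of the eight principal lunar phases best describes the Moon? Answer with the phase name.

new moon

θ ≈ 360° × 29.2/29.53 = 356°, which falls in the new moon sector.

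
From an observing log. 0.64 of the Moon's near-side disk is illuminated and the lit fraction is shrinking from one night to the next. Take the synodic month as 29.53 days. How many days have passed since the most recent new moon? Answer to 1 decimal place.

20.8 days

Invert f = (1 − cos θ)/2 to get cos θ = 1 − 2(0.64) = -0.280, hence θ₀ = arccos -0.280 = 106.3°.
Since the Moon is past full (waning), take the reflex angle: θ = 360° − 106.3° = 253.7°.
At 360°/29.53 d per day, 253.7° corresponds to 20.81 days.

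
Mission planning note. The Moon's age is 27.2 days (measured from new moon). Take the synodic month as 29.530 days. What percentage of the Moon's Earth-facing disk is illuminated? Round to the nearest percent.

Elongation θ = 360° × 27.2/29.530 ≈ 331.6°.
With cos θ = 0.880, the lit fraction is (1 − 0.880)/2 ≈ 0.060, so 6%.

6%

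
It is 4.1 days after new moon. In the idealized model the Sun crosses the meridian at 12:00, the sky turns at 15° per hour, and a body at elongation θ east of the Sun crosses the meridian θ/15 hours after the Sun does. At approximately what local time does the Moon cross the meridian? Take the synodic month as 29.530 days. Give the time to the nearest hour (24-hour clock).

15:00

The Moon has covered 4.1/29.530 of its cycle, so θ ≈ 360° × 4.1/29.530 = 50.0°.
The Moon trails the Sun by θ/15 = 50.0/15 ≈ 3.33 hours.
12:00 + 3.33 h ≈ 15:20 → 15:00 to the nearest hour.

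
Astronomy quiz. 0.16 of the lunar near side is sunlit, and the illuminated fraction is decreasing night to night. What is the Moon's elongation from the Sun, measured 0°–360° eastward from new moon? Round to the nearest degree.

Invert f = (1 − cos θ)/2 to get cos θ = 1 − 2(0.16) = 0.680, hence θ₀ = arccos 0.680 = 47.2°.
A waning Moon lies in 180°–360°, so θ = 360° − 47.2° = 312.8°.

313°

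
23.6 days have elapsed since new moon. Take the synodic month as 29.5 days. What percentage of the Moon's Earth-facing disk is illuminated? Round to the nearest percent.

Elongation θ = 360° × 23.6/29.5 ≈ 288.0°.
cos 288.0° = 0.309, so f = (1 − 0.309)/2 = 0.345, so 35%.

35%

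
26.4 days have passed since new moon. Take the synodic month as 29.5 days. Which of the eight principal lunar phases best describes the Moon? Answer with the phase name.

θ ≈ 360° × 26.4/29.5 = 322°, which falls in the waning crescent sector.

waning crescent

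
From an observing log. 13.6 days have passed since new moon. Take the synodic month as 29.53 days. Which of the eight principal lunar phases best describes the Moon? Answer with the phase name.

full moon

θ ≈ 360° × 13.6/29.53 = 166°, which falls in the full moon sector.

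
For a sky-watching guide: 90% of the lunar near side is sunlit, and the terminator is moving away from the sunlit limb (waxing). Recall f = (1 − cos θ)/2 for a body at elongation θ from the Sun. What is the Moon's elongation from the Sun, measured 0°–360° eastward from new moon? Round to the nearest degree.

143°

cos θ = 1 − 2f = -0.800, giving a principal value of 143.1°.
Waxing ⇒ before full, so θ = 143.1°.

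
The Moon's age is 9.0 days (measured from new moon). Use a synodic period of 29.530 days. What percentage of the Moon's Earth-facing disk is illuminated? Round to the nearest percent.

67%

Phase angle: θ = 360°·(9.0 d)/(29.530 d) = 109.7°.
Illuminated fraction = (1 − cos 109.7°)/2 = (1 − (-0.337))/2 ≈ 0.669, so 67%.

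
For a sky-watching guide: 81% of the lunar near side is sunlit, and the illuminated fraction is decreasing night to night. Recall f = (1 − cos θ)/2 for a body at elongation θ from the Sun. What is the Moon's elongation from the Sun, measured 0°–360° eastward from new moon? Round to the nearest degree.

From f = (1 − cos θ)/2: cos θ = 1 − 2×0.81 = -0.620; arccos → 128.3°.
Since the Moon is past full (waning), take the reflex angle: θ = 360° − 128.3° = 231.7°.

232°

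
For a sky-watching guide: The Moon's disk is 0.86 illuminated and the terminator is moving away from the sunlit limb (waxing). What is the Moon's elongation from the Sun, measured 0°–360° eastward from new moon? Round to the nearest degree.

cos θ = 1 − 2f = -0.720, giving a principal value of 136.1°.
Before full moon the principal value applies: θ = 136.1°.

136°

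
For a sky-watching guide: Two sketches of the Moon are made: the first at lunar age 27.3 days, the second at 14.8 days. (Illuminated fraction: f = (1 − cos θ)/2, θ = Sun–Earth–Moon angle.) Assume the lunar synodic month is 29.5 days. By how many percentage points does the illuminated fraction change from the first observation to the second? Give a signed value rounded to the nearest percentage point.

+95 percentage points

θ₁ = 360° × 27.3/29.5 = 333.2°, f₁ = (1 − cos θ₁)/2 = 0.054.
θ₂ = 360° × 14.8/29.5 = 180.6°, f₂ = (1 − cos θ₂)/2 = 1.000.
Change = f₂ − f₁ = +0.946 → +95 percentage points.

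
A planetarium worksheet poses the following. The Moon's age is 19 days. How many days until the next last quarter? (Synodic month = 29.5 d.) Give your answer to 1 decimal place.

3.1 days

Last quarter is 0.75 of the way through the cycle: age 0.75 × 29.5 = 22.125 d.
So 3.125 days remain (22.125 − 19).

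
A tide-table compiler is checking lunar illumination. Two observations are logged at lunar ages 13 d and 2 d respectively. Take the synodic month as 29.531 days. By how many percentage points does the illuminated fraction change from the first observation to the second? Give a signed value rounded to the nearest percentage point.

First observation: θ = 360°·13/29.531 = 158.5°, so f = 0.965.
Second observation: θ = 24.4°, f = 0.045.
Δf = 0.045 − 0.965 = -0.921, i.e. -92 pp.

-92 pp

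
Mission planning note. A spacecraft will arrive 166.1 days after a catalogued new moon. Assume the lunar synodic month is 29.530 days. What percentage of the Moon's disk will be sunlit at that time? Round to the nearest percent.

85%

166.1/29.530 = 5.625 lunations, so 5 complete cycles and 18.45 d into the next.
Phase angle: θ = 360°·(18.45 d)/(29.530 d) = 224.9°.
cos 224.9° = (-0.708), so f = (1 − (-0.708))/2 = 0.854, so 85%.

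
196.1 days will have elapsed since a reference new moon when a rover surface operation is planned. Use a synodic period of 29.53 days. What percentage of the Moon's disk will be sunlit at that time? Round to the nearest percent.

196.1 d spans 6 complete synodic months (6 × 29.53 = 177.18 d) plus 18.92 d.
Elongation θ = 360° × 18.92/29.53 ≈ 230.7°.
Illuminated fraction = (1 − cos 230.7°)/2 = (1 − (-0.634))/2 ≈ 0.817, so 82%.

82%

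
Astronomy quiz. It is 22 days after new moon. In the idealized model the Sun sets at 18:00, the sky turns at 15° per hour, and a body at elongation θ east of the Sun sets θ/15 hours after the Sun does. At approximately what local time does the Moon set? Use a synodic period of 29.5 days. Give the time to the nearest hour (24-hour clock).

The Moon has covered 22/29.5 of its cycle, so θ ≈ 360° × 22/29.5 = 268.5°.
The Moon trails the Sun by θ/15 = 268.5/15 ≈ 17.90 hours.
18:00 + 17.90 h ≈ 11:54 → 12:00 to the nearest hour.

12:00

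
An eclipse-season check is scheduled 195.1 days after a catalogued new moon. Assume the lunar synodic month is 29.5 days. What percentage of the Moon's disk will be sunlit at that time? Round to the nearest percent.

195.1 d spans 6 complete synodic months (6 × 29.5 = 177.00 d) plus 18.10 d.
Phase angle: θ = 360°·(18.10 d)/(29.5 d) = 220.9°.
Illuminated fraction = (1 − cos 220.9°)/2 = (1 − (-0.756))/2 ≈ 0.878, so 88%.

88%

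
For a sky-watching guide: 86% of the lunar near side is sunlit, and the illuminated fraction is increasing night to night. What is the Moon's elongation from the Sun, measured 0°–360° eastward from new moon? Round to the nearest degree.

136°

From f = (1 − cos θ)/2: cos θ = 1 − 2×0.86 = -0.720; arccos → 136.1°.
Waxing ⇒ before full, so θ = 136.1°.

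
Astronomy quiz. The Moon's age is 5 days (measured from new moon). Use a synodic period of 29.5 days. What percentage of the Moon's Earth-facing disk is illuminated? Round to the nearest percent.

The Moon has covered 5/29.5 of its cycle, so θ ≈ 360° × 5/29.5 = 61.0°.
Illuminated fraction = (1 − cos 61.0°)/2 = (1 − 0.485)/2 ≈ 0.258, so 26%.

26%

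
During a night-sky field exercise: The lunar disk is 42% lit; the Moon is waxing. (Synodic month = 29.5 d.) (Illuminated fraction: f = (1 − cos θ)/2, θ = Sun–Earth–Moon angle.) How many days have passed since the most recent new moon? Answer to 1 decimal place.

cos θ = 1 − 2f = 0.160, giving a principal value of 80.8°.
Before full moon the principal value applies: θ = 80.8°.
That fraction of the synodic month is 80.8/360 × 29.5 d ≈ 6.62 d.

6.6 days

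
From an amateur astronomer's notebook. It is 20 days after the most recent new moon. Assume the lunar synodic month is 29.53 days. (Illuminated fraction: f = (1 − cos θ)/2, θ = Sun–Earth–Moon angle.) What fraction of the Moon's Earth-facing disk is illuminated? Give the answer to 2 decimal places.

0.72

Phase angle: θ = 360°·(20 d)/(29.53 d) = 243.8°.
cos 243.8° = (-0.441), so f = (1 − (-0.441))/2 = 0.721.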